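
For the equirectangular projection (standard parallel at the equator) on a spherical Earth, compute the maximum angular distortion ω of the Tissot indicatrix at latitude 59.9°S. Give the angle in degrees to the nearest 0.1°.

38.8°

In the plate carrée (x = Rλ, y = Rφ), meridians are true-scale (h = 1) and parallels are stretched by k = sec φ.
At 59.9°: h = 1.000, k = 1.994; principal scales a = 1.994, b = 1.000.
sin(ω/2) = (a − b)/(a + b) = 0.9940/2.994 = 0.3320, so ω = 2 arcsin(0.3320) ≈ 38.8°.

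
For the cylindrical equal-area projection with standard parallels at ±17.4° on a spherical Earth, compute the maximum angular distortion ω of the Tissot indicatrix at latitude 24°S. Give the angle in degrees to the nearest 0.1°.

5.0°

For cylindrical equal-area with standard parallel φ₀, h = cos φ / cos φ₀ and k = cos φ₀ / cos φ, so h·k = 1.
At 24°: h = 0.9574, k = 1.045; principal scales a = 1.045, b = 0.9574.
sin(ω/2) = (a − b)/(a + b) = 0.08719/2.002 = 0.04355, so ω = 2 arcsin(0.04355) ≈ 5.0°.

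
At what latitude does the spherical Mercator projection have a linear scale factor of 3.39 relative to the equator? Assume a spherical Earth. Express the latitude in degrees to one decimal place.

72.8°

Mercator scale is k = sec φ = 1/cos φ.
1/cos φ = 3.39  ⇒  cos φ = 0.2950  ⇒  φ = arccos(0.2950) ≈ 72.8°.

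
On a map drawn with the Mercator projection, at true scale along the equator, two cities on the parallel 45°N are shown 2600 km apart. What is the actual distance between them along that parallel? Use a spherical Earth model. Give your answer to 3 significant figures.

The Mercator projection is conformal; its linear scale factor is the same in every direction and equals sec φ = 1/cos φ.
Along the parallel at 45°, map distances are exaggerated by k = sec 45° = 1.414.
True distance = 2600 / 1.414 = 2600 × cos 45° ≈ 1840 km.

1840 km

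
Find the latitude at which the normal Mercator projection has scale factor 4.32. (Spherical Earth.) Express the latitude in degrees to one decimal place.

76.6°

Mercator scale is k = sec φ = 1/cos φ.
1/cos φ = 4.32  ⇒  cos φ = 0.2315  ⇒  φ = arccos(0.2315) ≈ 76.6°.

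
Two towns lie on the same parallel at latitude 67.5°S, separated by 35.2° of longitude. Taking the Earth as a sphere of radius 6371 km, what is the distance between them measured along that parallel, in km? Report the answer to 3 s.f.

1500 km

Arc length along a parallel = R cos φ · Δλ (with Δλ in radians).
= 6371 × cos 67.5° × (35.2° × π/180) = 6371 × 0.3827 × 0.6144 ≈ 1500 km.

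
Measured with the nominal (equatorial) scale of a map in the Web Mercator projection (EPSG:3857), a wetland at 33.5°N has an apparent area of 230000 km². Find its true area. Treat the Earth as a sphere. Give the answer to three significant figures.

160000 km²

The Mercator projection is conformal; its linear scale factor is the same in every direction and equals sec φ = 1/cos φ.
Areal scale = k² = sec²φ = 1/cos²(33.5°) = 1/0.8339² = 1.438.
True area = apparent / (areal scale) = 230000 / 1.438 ≈ 160000 km².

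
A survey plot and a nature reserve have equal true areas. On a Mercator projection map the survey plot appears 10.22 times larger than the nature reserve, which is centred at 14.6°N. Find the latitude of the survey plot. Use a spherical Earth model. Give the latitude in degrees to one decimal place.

On Mercator, (apparent₁)/(apparent₂) = sec²φ₁ / sec²φ₂ when true areas are equal.
cos²φ₂ / cos²φ₁ = 10.22  ⇒  cos φ₁ = cos 14.6° / √10.22 = 0.9677/3.197 = 0.3027.
φ₁ = arccos(0.3027) ≈ 72.4°.

72.4°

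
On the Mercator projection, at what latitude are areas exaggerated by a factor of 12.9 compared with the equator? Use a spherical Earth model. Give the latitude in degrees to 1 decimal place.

Mercator areal scale is sec²φ.
sec²φ = 12.9  ⇒  cos²φ = 0.07752  ⇒  cos φ = 0.2784.
φ = arccos(0.2784) ≈ 73.8°.

73.8°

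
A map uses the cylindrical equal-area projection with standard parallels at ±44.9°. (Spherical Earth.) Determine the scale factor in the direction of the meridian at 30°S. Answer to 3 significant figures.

For cylindrical equal-area with standard parallel φ₀, h = cos φ / cos φ₀ and k = cos φ₀ / cos φ, so h·k = 1.
h = cos 30° / cos 44.9° = 0.8660/0.7083 = 1.223.

1.22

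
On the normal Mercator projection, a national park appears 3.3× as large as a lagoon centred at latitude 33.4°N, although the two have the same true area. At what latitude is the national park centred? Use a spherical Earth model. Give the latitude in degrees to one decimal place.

Mercator areal scale is sec²φ, so apparent-area ratio = sec²φ₁ / sec²φ₂ = cos²φ₂ / cos²φ₁.
cos²φ₂ / cos²φ₁ = 3.3  ⇒  cos φ₁ = cos 33.4° / √3.3 = 0.8348/1.817 = 0.4596.
φ₁ = arccos(0.4596) ≈ 62.6°.

62.6°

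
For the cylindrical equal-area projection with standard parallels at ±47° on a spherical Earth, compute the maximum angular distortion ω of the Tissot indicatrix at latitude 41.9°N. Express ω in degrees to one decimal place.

For cylindrical equal-area with standard parallel φ₀, h = cos φ / cos φ₀ and k = cos φ₀ / cos φ, so h·k = 1.
At 41.9°: h = 1.091, k = 0.9163; principal scales a = 1.091, b = 0.9163.
sin(ω/2) = (a − b)/(a + b) = 0.1751/2.008 = 0.08721, so ω = 2 arcsin(0.08721) ≈ 10.0°.

10.0°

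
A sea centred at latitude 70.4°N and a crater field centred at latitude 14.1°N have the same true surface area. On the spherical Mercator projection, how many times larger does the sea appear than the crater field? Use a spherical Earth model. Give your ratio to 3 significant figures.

Mercator is conformal with k = sec φ, so areal scale = k² = sec²φ.
At 70.4°: sec²(70.4°) = 1/0.3355² = 8.887.
At 14.1°: sec²(14.1°) = 1/0.9699² = 1.063.
Ratio = 8.887/1.063 = cos²(14.1°)/cos²(70.4°) ≈ 8.36.

8.36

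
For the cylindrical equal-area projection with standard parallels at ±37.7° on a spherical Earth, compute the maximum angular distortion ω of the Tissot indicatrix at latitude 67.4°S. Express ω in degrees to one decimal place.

76.4°

For cylindrical equal-area with standard parallel φ₀, h = cos φ / cos φ₀ and k = cos φ₀ / cos φ, so h·k = 1.
At 67.4°: h = 0.4857, k = 2.059; principal scales a = 2.059, b = 0.4857.
sin(ω/2) = (a − b)/(a + b) = 1.573/2.545 = 0.6183, so ω = 2 arcsin(0.6183) ≈ 76.4°.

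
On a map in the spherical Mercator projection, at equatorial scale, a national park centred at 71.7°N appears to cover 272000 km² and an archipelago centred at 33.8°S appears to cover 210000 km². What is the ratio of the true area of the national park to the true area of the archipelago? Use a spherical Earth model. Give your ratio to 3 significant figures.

0.185

Since Mercator area scale is 1/cos²φ, the true area equals the apparent area multiplied by cos²φ.
True area of national park: 272000 × cos²(71.7°) = 272000 × 0.09859 = 26820 km².
True area of archipelago: 210000 × cos²(33.8°) = 210000 × 0.6905 = 145000 km².
Ratio = 26820 / 145000 ≈ 0.185.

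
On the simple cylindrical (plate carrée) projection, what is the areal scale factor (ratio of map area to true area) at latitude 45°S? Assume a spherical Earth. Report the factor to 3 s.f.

1.41

In the plate carrée (x = Rλ, y = Rφ), meridians are true-scale (h = 1) and parallels are stretched by k = sec φ.
Areal scale = h·k = 1 × sec φ; at 45°, h = 1.000, k = 1.414, so h·k = 1.414.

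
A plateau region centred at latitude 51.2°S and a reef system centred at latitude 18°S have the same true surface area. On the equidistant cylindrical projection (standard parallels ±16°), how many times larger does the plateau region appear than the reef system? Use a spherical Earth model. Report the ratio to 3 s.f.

The equidistant cylindrical projection with φ₀ = 16° has h = 1 (meridians true) and k = cos φ₀ / cos φ along parallels.
Areal scale at 51.2°: h·k = 1.000 × 1.534 = 1.534.
Areal scale at 18°: h·k = 1.000 × 1.011 = 1.011.
Ratio = 1.534/1.011 ≈ 1.52.

1.52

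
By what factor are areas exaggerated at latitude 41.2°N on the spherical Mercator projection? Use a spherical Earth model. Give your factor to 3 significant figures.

1.77

The Mercator projection is conformal; its linear scale factor is the same in every direction and equals sec φ = 1/cos φ.
Areal scale = k² = sec²φ = 1/cos²(41.2°) = 1/0.7524² = 1.766.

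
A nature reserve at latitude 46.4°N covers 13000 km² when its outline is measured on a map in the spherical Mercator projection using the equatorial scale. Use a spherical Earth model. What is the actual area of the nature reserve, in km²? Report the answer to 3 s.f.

6180 km²

The Mercator projection is conformal; its linear scale factor is the same in every direction and equals sec φ = 1/cos φ.
Areal scale = k² = sec²φ = 1/cos²(46.4°) = 1/0.6896² = 2.103.
True area = apparent / (areal scale) = 13000 / 2.103 ≈ 6180 km².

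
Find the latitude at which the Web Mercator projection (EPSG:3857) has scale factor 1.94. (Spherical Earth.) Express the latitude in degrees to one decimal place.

Mercator scale is k = sec φ = 1/cos φ.
1/cos φ = 1.94  ⇒  cos φ = 0.5155  ⇒  φ = arccos(0.5155) ≈ 59.0°.

59.0°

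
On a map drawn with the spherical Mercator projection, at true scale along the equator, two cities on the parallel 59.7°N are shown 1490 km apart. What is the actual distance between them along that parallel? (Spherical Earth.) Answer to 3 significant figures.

752 km

Mercator is conformal, so the point scale is isotropic: h = k = sec φ = 1/cos φ.
Along the parallel at 59.7°, map distances are exaggerated by k = sec 59.7° = 1.982.
True distance = 1490 / 1.982 = 1490 × cos 59.7° ≈ 752 km.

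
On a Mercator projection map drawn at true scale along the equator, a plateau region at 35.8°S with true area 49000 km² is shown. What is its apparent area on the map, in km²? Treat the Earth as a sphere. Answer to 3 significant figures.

74500 km²

Mercator is conformal, so the point scale is isotropic: h = k = sec φ = 1/cos φ.
Areal scale = k² = sec²φ = 1/cos²(35.8°) = 1/0.8111² = 1.520.
Apparent area = 49000 × 1.520 ≈ 74500 km².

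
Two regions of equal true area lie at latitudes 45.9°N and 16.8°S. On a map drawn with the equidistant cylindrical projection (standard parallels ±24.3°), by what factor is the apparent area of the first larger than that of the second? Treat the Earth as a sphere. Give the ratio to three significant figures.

With standard parallel φ₀ = 24.3°, the equirectangular projection gives x = Rλ cos φ₀, y = Rφ, so h = 1 and k = cos 24.3° / cos φ.
Areal scale at 45.9°: h·k = 1.000 × 1.310 = 1.310.
Areal scale at 16.8°: h·k = 1.000 × 0.9520 = 0.9520.
Ratio = 1.310/0.9520 ≈ 1.38.

1.38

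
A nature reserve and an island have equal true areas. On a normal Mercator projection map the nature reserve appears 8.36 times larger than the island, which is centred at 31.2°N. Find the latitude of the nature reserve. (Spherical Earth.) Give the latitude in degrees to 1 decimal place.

72.8°

Mercator areal scale is sec²φ, so apparent-area ratio = sec²φ₁ / sec²φ₂ = cos²φ₂ / cos²φ₁.
cos²φ₂ / cos²φ₁ = 8.36  ⇒  cos φ₁ = cos 31.2° / √8.36 = 0.8554/2.891 = 0.2958.
φ₁ = arccos(0.2958) ≈ 72.8°.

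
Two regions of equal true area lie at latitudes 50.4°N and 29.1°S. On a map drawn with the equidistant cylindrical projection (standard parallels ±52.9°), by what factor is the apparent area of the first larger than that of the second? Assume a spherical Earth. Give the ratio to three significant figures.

1.37

With standard parallel φ₀ = 52.9°, the equirectangular projection gives x = Rλ cos φ₀, y = Rφ, so h = 1 and k = cos 52.9° / cos φ.
Areal scale at 50.4°: h·k = 1.000 × 0.9463 = 0.9463.
Areal scale at 29.1°: h·k = 1.000 × 0.6903 = 0.6903.
Ratio = 0.9463/0.6903 ≈ 1.37.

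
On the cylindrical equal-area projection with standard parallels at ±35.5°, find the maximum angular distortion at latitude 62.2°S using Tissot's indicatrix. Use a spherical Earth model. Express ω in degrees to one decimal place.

60.8°

A cylindrical equal-area projection with standard parallel φ₀ has meridian scale h = cos φ / cos φ₀ and parallel scale k = cos φ₀ / cos φ (so areas are preserved, h·k = 1).
At 62.2°: h = 0.5729, k = 1.746; principal scales a = 1.746, b = 0.5729.
sin(ω/2) = (a − b)/(a + b) = 1.173/2.318 = 0.5058, so ω = 2 arcsin(0.5058) ≈ 60.8°.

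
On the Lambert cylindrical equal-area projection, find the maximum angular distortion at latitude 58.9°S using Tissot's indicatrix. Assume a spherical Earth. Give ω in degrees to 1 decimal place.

70.7°

The Lambert cylindrical equal-area projection is the cylindrical equal-area projection with its standard parallel at the equator (φ₀ = 0). A cylindrical equal-area projection with standard parallel φ₀ has meridian scale h = cos φ / cos φ₀ and parallel scale k = cos φ₀ / cos φ (so areas are preserved, h·k = 1).
At 58.9°: h = 0.5165, k = 1.936; principal scales a = 1.936, b = 0.5165.
sin(ω/2) = (a − b)/(a + b) = 1.419/2.453 = 0.5788, so ω = 2 arcsin(0.5788) ≈ 70.7°.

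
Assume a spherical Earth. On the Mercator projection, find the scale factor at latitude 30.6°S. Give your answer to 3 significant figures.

The Mercator projection is conformal; its linear scale factor is the same in every direction and equals sec φ = 1/cos φ.
k = 1/cos 30.6° = 1/0.8607 = 1.162.

1.16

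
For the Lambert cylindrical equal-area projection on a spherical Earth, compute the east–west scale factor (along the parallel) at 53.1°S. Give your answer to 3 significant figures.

1.67

The Lambert cylindrical equal-area projection is the cylindrical equal-area projection with its standard parallel at the equator (φ₀ = 0). Cylindrical equal-area (φ₀ = 0°): h = cos φ / cos 0° along meridians, k = cos 0° / cos φ along parallels; h·k = 1.
k = cos 0° / cos 53.1° = 1.000/0.6004 = 1.666.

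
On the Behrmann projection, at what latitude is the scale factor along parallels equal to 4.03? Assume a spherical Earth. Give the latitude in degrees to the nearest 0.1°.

77.6°

The Behrmann projection is cylindrical equal-area with φ₀ = 30°. For cylindrical equal-area with standard parallel φ₀, h = cos φ / cos φ₀ and k = cos φ₀ / cos φ, so h·k = 1.
k = cos φ₀ / cos φ = 4.03  ⇒  cos φ = cos 30° / 4.03 = 0.2149.
φ = arccos(0.2149) ≈ 77.6°.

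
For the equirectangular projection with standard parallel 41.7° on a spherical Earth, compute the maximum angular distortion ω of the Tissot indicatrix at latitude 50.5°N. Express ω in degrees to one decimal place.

9.2°

In the equirectangular projection with standard parallel φ₀ = 41.7° (x = Rλ cos φ₀, y = Rφ), meridians are true-scale (h = 1) and the parallel scale is k = cos φ₀ / cos φ.
At 50.5°: h = 1.000, k = 1.174; principal scales a = 1.174, b = 1.000.
sin(ω/2) = (a − b)/(a + b) = 0.1738/2.174 = 0.07996, so ω = 2 arcsin(0.07996) ≈ 9.2°.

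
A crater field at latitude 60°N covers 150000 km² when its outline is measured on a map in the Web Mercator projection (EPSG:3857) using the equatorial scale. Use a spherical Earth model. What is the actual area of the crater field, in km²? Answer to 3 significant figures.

The Mercator projection is conformal; its linear scale factor is the same in every direction and equals sec φ = 1/cos φ.
Areal scale = k² = sec²φ = 1/cos²(60°) = 1/0.5000² = 4.000.
True area = apparent / (areal scale) = 150000 / 4.000 ≈ 37500 km².

37500 km²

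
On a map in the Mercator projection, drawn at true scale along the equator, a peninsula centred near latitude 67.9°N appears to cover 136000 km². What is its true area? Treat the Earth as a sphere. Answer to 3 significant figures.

19300 km²

For Mercator, h = k = sec φ (a conformal cylindrical projection has a single point scale, 1/cos φ).
Areal scale = k² = sec²φ = 1/cos²(67.9°) = 1/0.3762² = 7.065.
True area = apparent / (areal scale) = 136000 / 7.065 ≈ 19300 km².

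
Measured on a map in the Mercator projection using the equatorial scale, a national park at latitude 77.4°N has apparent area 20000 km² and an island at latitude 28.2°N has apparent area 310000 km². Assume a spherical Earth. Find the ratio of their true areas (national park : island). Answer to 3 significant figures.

0.00395

Mercator's areal exaggeration is sec²φ; hence true area = (apparent area) · cos²φ.
True area of national park: 20000 × cos²(77.4°) = 20000 × 0.04759 = 951.7 km².
True area of island: 310000 × cos²(28.2°) = 310000 × 0.7767 = 240800 km².
Ratio = 951.7 / 240800 ≈ 0.00395.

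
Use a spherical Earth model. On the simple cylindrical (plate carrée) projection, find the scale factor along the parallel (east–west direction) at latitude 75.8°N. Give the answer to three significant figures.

4.08

For the equirectangular projection with φ₀ = 0 (plate carrée), h = 1 along meridians and k = sec φ along parallels.
k = 1/cos 75.8° = 1/0.2453 = 4.077.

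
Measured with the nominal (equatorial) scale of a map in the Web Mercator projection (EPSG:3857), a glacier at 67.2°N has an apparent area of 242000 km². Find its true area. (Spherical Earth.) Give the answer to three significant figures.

36300 km²

For Mercator, h = k = sec φ (a conformal cylindrical projection has a single point scale, 1/cos φ).
Areal scale = k² = sec²φ = 1/cos²(67.2°) = 1/0.3875² = 6.659.
True area = apparent / (areal scale) = 242000 / 6.659 ≈ 36300 km².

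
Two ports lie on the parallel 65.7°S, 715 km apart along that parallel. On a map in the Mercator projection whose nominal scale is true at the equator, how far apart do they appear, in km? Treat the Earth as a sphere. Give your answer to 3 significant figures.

1740 km

For Mercator, h = k = sec φ (a conformal cylindrical projection has a single point scale, 1/cos φ).
Along the parallel, k = sec 65.7° = 1/0.4115 = 2.430.
Map distance = 715 × 2.430 ≈ 1740 km.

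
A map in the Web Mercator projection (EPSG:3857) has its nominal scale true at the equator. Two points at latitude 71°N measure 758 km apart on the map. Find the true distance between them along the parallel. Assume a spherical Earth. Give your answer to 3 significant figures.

247 km

Mercator is conformal, so the point scale is isotropic: h = k = sec φ = 1/cos φ.
Along the parallel at 71°, map distances are exaggerated by k = sec 71° = 3.072.
True distance = 758 / 3.072 = 758 × cos 71° ≈ 247 km.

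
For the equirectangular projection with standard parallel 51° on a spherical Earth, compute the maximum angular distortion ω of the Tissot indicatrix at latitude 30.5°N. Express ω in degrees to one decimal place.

In the equirectangular projection with standard parallel φ₀ = 51° (x = Rλ cos φ₀, y = Rφ), meridians are true-scale (h = 1) and the parallel scale is k = cos φ₀ / cos φ.
At 30.5°: h = 1.000, k = 0.7304; principal scales a = 1.000, b = 0.7304.
sin(ω/2) = (a − b)/(a + b) = 0.2696/1.730 = 0.1558, so ω = 2 arcsin(0.1558) ≈ 17.9°.

17.9°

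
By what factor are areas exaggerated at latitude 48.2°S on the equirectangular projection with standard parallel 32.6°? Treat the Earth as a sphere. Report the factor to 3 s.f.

In the equirectangular projection with standard parallel φ₀ = 32.6° (x = Rλ cos φ₀, y = Rφ), meridians are true-scale (h = 1) and the parallel scale is k = cos φ₀ / cos φ.
Areal scale = h·k = 1 × cos φ₀ / cos φ; at 48.2°, h = 1.000, k = 1.264, so h·k = 1.264.

1.26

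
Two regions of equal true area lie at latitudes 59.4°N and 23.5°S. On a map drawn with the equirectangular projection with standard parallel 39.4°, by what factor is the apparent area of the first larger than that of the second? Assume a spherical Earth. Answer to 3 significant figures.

1.80

With standard parallel φ₀ = 39.4°, the equirectangular projection gives x = Rλ cos φ₀, y = Rφ, so h = 1 and k = cos 39.4° / cos φ.
Areal scale at 59.4°: h·k = 1.000 × 1.518 = 1.518.
Areal scale at 23.5°: h·k = 1.000 × 0.8426 = 0.8426.
Ratio = 1.518/0.8426 ≈ 1.80.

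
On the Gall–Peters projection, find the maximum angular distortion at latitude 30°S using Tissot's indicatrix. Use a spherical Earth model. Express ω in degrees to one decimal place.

Gall–Peters is a cylindrical equal-area projection with standard parallels at ±45°. Cylindrical equal-area (φ₀ = 45°): h = cos φ / cos 45° along meridians, k = cos 45° / cos φ along parallels; h·k = 1.
At 30°: h = 1.225, k = 0.8165; principal scales a = 1.225, b = 0.8165.
sin(ω/2) = (a − b)/(a + b) = 0.4082/2.041 = 0.2000, so ω = 2 arcsin(0.2000) ≈ 23.1°.

23.1°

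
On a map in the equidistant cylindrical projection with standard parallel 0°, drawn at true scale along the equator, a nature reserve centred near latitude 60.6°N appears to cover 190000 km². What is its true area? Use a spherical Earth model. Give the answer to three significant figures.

93300 km²

In the plate carrée (x = Rλ, y = Rφ), meridians are true-scale (h = 1) and parallels are stretched by k = sec φ.
Areal scale = h·k = 1 × sec φ; at 60.6°, h = 1.000, k = 2.037, so h·k = 2.037.
True area = apparent / (areal scale) = 190000 / 2.037 ≈ 93300 km².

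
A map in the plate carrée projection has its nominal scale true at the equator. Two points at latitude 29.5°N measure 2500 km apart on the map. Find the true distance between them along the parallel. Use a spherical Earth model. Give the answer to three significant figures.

In the plate carrée (x = Rλ, y = Rφ), meridians are true-scale (h = 1) and parallels are stretched by k = sec φ.
Along the parallel at 29.5°, map distances are exaggerated by k = sec 29.5° = 1.149.
True distance = 2500 / 1.149 = 2500 × cos 29.5° ≈ 2180 km.

2180 km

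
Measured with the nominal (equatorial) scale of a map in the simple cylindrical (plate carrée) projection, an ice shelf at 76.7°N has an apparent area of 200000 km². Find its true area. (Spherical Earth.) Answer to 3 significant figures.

46000 km²

In the plate carrée (x = Rλ, y = Rφ), meridians are true-scale (h = 1) and parallels are stretched by k = sec φ.
Areal scale = h·k = 1 × sec φ; at 76.7°, h = 1.000, k = 4.347, so h·k = 4.347.
True area = apparent / (areal scale) = 200000 / 4.347 ≈ 46000 km².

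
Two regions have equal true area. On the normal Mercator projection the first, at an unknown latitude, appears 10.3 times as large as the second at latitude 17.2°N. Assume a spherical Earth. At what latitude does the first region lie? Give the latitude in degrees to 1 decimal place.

72.7°

For equal true areas on Mercator, apparent areas scale as sec²φ, so the ratio is cos²φ₂ / cos²φ₁.
cos²φ₂ / cos²φ₁ = 10.3  ⇒  cos φ₁ = cos 17.2° / √10.3 = 0.9553/3.209 = 0.2977.
φ₁ = arccos(0.2977) ≈ 72.7°.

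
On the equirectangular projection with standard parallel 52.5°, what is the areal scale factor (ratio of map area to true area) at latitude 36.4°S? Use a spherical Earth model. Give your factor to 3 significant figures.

The equidistant cylindrical projection with φ₀ = 52.5° has h = 1 (meridians true) and k = cos φ₀ / cos φ along parallels.
Areal scale = h·k = 1 × cos φ₀ / cos φ; at 36.4°, h = 1.000, k = 0.7563, so h·k = 0.7563.

0.756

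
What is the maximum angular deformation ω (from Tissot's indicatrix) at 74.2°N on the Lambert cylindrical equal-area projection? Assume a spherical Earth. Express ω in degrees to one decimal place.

119.1°

The Lambert cylindrical equal-area projection is the cylindrical equal-area projection with its standard parallel at the equator (φ₀ = 0). For cylindrical equal-area with standard parallel φ₀, h = cos φ / cos φ₀ and k = cos φ₀ / cos φ, so h·k = 1.
At 74.2°: h = 0.2723, k = 3.673; principal scales a = 3.673, b = 0.2723.
sin(ω/2) = (a − b)/(a + b) = 3.400/3.945 = 0.8620, so ω = 2 arcsin(0.8620) ≈ 119.1°.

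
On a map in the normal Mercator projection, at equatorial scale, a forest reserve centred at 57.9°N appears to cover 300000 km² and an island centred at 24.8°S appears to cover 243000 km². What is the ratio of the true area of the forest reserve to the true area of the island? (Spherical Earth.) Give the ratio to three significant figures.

Mercator's areal exaggeration is sec²φ; hence true area = (apparent area) · cos²φ.
True area of forest reserve: 300000 × cos²(57.9°) = 300000 × 0.2824 = 84720 km².
True area of island: 243000 × cos²(24.8°) = 243000 × 0.8241 = 200200 km².
Ratio = 84720 / 200200 ≈ 0.423.

0.423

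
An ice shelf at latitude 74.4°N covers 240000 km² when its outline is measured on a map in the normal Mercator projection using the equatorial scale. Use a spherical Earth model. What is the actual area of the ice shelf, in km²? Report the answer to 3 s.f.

Mercator is conformal, so the point scale is isotropic: h = k = sec φ = 1/cos φ.
Areal scale = k² = sec²φ = 1/cos²(74.4°) = 1/0.2689² = 13.83.
True area = apparent / (areal scale) = 240000 / 13.83 ≈ 17400 km².

17400 km²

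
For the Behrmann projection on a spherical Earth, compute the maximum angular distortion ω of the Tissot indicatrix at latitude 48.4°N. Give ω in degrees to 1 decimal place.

Behrmann is a cylindrical equal-area projection with standard parallels at ±30°. Cylindrical equal-area (φ₀ = 30°): h = cos φ / cos 30° along meridians, k = cos 30° / cos φ along parallels; h·k = 1.
At 48.4°: h = 0.7666, k = 1.304; principal scales a = 1.304, b = 0.7666.
sin(ω/2) = (a − b)/(a + b) = 0.5378/2.071 = 0.2597, so ω = 2 arcsin(0.2597) ≈ 30.1°.

30.1°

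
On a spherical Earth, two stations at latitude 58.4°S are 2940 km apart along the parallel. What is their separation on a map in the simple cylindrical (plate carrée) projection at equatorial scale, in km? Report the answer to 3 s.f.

5610 km

In the plate carrée (x = Rλ, y = Rφ), meridians are true-scale (h = 1) and parallels are stretched by k = sec φ.
Along the parallel, k = sec 58.4° = 1/0.5240 = 1.908.
Map distance = 2940 × 1.908 ≈ 5610 km.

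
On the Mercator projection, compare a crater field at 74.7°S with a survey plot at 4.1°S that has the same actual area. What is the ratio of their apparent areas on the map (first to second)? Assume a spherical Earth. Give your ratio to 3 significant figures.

14.3

On Mercator, area is exaggerated by sec²φ = 1/cos²φ.
At 74.7°: sec²(74.7°) = 1/0.2639² = 14.36.
At 4.1°: sec²(4.1°) = 1/0.9974² = 1.005.
Ratio = 14.36/1.005 = cos²(4.1°)/cos²(74.7°) ≈ 14.3.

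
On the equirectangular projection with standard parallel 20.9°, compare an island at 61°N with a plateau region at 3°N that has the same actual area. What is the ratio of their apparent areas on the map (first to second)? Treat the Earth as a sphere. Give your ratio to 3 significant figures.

2.06

With standard parallel φ₀ = 20.9°, the equirectangular projection gives x = Rλ cos φ₀, y = Rφ, so h = 1 and k = cos 20.9° / cos φ.
Areal scale at 61°: h·k = 1.000 × 1.927 = 1.927.
Areal scale at 3°: h·k = 1.000 × 0.9355 = 0.9355.
Ratio = 1.927/0.9355 ≈ 2.06.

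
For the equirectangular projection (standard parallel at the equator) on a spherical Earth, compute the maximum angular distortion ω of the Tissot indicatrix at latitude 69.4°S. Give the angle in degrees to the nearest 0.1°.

57.3°

In the plate carrée (x = Rλ, y = Rφ), meridians are true-scale (h = 1) and parallels are stretched by k = sec φ.
At 69.4°: h = 1.000, k = 2.842; principal scales a = 2.842, b = 1.000.
sin(ω/2) = (a − b)/(a + b) = 1.842/3.842 = 0.4795, so ω = 2 arcsin(0.4795) ≈ 57.3°.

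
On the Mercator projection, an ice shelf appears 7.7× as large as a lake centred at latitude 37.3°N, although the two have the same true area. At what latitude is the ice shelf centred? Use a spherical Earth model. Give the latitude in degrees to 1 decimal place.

73.3°

For equal true areas on Mercator, apparent areas scale as sec²φ, so the ratio is cos²φ₂ / cos²φ₁.
cos²φ₂ / cos²φ₁ = 7.7  ⇒  cos φ₁ = cos 37.3° / √7.7 = 0.7955/2.775 = 0.2867.
φ₁ = arccos(0.2867) ≈ 73.3°.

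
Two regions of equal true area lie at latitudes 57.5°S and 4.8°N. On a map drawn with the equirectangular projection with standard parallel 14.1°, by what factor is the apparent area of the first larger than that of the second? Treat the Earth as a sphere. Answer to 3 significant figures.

1.85

In the equirectangular projection with standard parallel φ₀ = 14.1° (x = Rλ cos φ₀, y = Rφ), meridians are true-scale (h = 1) and the parallel scale is k = cos φ₀ / cos φ.
Areal scale at 57.5°: h·k = 1.000 × 1.805 = 1.805.
Areal scale at 4.8°: h·k = 1.000 × 0.9733 = 0.9733.
Ratio = 1.805/0.9733 ≈ 1.85.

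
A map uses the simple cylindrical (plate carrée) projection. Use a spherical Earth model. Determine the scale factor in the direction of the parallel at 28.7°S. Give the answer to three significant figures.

Plate carrée maps x = Rλ, y = Rφ. The meridian scale is h = 1 and the parallel scale is k = 1/cos φ = sec φ.
k = 1/cos 28.7° = 1/0.8771 = 1.140.

1.14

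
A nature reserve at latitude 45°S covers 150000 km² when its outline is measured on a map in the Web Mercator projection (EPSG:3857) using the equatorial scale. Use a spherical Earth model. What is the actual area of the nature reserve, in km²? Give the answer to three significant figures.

75000 km²

The Mercator projection is conformal; its linear scale factor is the same in every direction and equals sec φ = 1/cos φ.
Areal scale = k² = sec²φ = 1/cos²(45°) = 1/0.7071² = 2.000.
True area = apparent / (areal scale) = 150000 / 2.000 ≈ 75000 km².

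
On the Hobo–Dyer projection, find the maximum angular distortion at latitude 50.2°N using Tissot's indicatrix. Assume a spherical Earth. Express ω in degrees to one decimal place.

24.4°

Hobo–Dyer is a cylindrical equal-area projection with standard parallels at ±37.5°. For cylindrical equal-area with standard parallel φ₀, h = cos φ / cos φ₀ and k = cos φ₀ / cos φ, so h·k = 1.
At 50.2°: h = 0.8068, k = 1.239; principal scales a = 1.239, b = 0.8068.
sin(ω/2) = (a − b)/(a + b) = 0.4326/2.046 = 0.2114, so ω = 2 arcsin(0.2114) ≈ 24.4°.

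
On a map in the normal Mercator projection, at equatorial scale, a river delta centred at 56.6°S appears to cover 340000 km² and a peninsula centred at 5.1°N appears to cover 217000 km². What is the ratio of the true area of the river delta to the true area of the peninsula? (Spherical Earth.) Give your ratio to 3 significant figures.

Since Mercator area scale is 1/cos²φ, the true area equals the apparent area multiplied by cos²φ.
True area of river delta: 340000 × cos²(56.6°) = 340000 × 0.3030 = 103000 km².
True area of peninsula: 217000 × cos²(5.1°) = 217000 × 0.9921 = 215300 km².
Ratio = 103000 / 215300 ≈ 0.479.

0.479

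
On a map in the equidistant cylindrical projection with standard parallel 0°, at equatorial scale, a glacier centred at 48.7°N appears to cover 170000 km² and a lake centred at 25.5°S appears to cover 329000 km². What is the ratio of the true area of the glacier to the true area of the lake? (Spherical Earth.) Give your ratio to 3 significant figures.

0.378

Plate carrée has h = 1 and k = sec φ, giving areal scale sec φ; true area = (apparent area) · cos φ.
True area of glacier: 170000 × cos(48.7°) = 170000 × 0.6600 = 112200 km².
True area of lake: 329000 × cos(25.5°) = 329000 × 0.9026 = 297000 km².
Ratio = 112200 / 297000 ≈ 0.378.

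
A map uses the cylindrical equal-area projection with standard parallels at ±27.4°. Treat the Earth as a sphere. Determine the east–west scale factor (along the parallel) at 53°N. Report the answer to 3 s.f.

Cylindrical equal-area (φ₀ = 27.4°): h = cos φ / cos 27.4° along meridians, k = cos 27.4° / cos φ along parallels; h·k = 1.
k = cos 27.4° / cos 53° = 0.8878/0.6018 = 1.475.

1.48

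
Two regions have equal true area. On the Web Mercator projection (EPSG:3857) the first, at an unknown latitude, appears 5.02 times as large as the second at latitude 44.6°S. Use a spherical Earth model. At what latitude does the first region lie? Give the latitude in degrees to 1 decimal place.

Mercator areal scale is sec²φ, so apparent-area ratio = sec²φ₁ / sec²φ₂ = cos²φ₂ / cos²φ₁.
cos²φ₂ / cos²φ₁ = 5.02  ⇒  cos φ₁ = cos 44.6° / √5.02 = 0.7120/2.241 = 0.3178.
φ₁ = arccos(0.3178) ≈ 71.5°.

71.5°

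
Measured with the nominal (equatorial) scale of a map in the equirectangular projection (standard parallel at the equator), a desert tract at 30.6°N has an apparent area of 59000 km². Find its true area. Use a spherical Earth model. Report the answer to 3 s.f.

For the equirectangular projection with φ₀ = 0 (plate carrée), h = 1 along meridians and k = sec φ along parallels.
Areal scale = h·k = 1 × sec φ; at 30.6°, h = 1.000, k = 1.162, so h·k = 1.162.
True area = apparent / (areal scale) = 59000 / 1.162 ≈ 50800 km².

50800 km²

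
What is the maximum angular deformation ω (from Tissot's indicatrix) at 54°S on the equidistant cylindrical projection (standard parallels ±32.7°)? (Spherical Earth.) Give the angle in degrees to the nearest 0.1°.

20.5°

The equidistant cylindrical projection with φ₀ = 32.7° has h = 1 (meridians true) and k = cos φ₀ / cos φ along parallels.
At 54°: h = 1.000, k = 1.432; principal scales a = 1.432, b = 1.000.
sin(ω/2) = (a − b)/(a + b) = 0.4317/2.432 = 0.1775, so ω = 2 arcsin(0.1775) ≈ 20.5°.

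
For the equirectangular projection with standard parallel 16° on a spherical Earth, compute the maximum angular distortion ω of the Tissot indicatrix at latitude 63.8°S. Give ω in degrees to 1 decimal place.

With standard parallel φ₀ = 16°, the equirectangular projection gives x = Rλ cos φ₀, y = Rφ, so h = 1 and k = cos 16° / cos φ.
At 63.8°: h = 1.000, k = 2.177; principal scales a = 2.177, b = 1.000.
sin(ω/2) = (a − b)/(a + b) = 1.177/3.177 = 0.3705, so ω = 2 arcsin(0.3705) ≈ 43.5°.

43.5°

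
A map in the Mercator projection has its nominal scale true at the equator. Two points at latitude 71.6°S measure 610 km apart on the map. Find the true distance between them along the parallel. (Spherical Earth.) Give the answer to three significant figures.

For Mercator, h = k = sec φ (a conformal cylindrical projection has a single point scale, 1/cos φ).
Along the parallel at 71.6°, map distances are exaggerated by k = sec 71.6° = 3.168.
True distance = 610 / 3.168 = 610 × cos 71.6° ≈ 193 km.

193 km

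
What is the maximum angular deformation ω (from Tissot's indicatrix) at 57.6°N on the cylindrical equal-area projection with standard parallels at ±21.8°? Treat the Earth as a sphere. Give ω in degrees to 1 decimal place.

60.0°

Cylindrical equal-area (φ₀ = 21.8°): h = cos φ / cos 21.8° along meridians, k = cos 21.8° / cos φ along parallels; h·k = 1.
At 57.6°: h = 0.5771, k = 1.733; principal scales a = 1.733, b = 0.5771.
sin(ω/2) = (a − b)/(a + b) = 1.156/2.310 = 0.5003, so ω = 2 arcsin(0.5003) ≈ 60.0°.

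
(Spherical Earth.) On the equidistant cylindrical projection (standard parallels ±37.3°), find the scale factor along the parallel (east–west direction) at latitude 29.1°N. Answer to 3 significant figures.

0.910

In the equirectangular projection with standard parallel φ₀ = 37.3° (x = Rλ cos φ₀, y = Rφ), meridians are true-scale (h = 1) and the parallel scale is k = cos φ₀ / cos φ.
k = cos 37.3° / cos 29.1° = 0.7955/0.8738 = 0.9104.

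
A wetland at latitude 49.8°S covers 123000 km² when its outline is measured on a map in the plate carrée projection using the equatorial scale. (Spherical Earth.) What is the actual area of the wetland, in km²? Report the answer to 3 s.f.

79400 km²

In the plate carrée (x = Rλ, y = Rφ), meridians are true-scale (h = 1) and parallels are stretched by k = sec φ.
Areal scale = h·k = 1 × sec φ; at 49.8°, h = 1.000, k = 1.549, so h·k = 1.549.
True area = apparent / (areal scale) = 123000 / 1.549 ≈ 79400 km².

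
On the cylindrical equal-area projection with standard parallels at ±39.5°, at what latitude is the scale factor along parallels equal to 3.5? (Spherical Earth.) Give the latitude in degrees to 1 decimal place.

77.3°

Cylindrical equal-area (φ₀ = 39.5°): h = cos φ / cos 39.5° along meridians, k = cos 39.5° / cos φ along parallels; h·k = 1.
k = cos φ₀ / cos φ = 3.5  ⇒  cos φ = cos 39.5° / 3.5 = 0.2205.
φ = arccos(0.2205) ≈ 77.3°.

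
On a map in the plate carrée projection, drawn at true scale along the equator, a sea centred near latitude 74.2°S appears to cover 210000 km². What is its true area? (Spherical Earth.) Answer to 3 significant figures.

57200 km²

For the equirectangular projection with φ₀ = 0 (plate carrée), h = 1 along meridians and k = sec φ along parallels.
Areal scale = h·k = 1 × sec φ; at 74.2°, h = 1.000, k = 3.673, so h·k = 3.673.
True area = apparent / (areal scale) = 210000 / 3.673 ≈ 57200 km².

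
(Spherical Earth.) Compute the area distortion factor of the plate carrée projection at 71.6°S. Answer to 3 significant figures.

3.17

For the equirectangular projection with φ₀ = 0 (plate carrée), h = 1 along meridians and k = sec φ along parallels.
Areal scale = h·k = 1 × sec φ; at 71.6°, h = 1.000, k = 3.168, so h·k = 3.168.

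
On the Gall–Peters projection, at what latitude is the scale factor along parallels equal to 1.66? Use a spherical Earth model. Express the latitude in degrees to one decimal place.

Gall–Peters is a cylindrical equal-area projection with standard parallels at ±45°. For cylindrical equal-area with standard parallel φ₀, h = cos φ / cos φ₀ and k = cos φ₀ / cos φ, so h·k = 1.
k = cos φ₀ / cos φ = 1.66  ⇒  cos φ = cos 45° / 1.66 = 0.4260.
φ = arccos(0.4260) ≈ 64.8°.

64.8°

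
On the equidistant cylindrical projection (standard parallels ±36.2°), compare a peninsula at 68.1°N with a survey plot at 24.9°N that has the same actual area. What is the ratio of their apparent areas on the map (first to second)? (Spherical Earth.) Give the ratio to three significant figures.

With standard parallel φ₀ = 36.2°, the equirectangular projection gives x = Rλ cos φ₀, y = Rφ, so h = 1 and k = cos 36.2° / cos φ.
Areal scale at 68.1°: h·k = 1.000 × 2.164 = 2.164.
Areal scale at 24.9°: h·k = 1.000 × 0.8897 = 0.8897.
Ratio = 2.164/0.8897 ≈ 2.43.

2.43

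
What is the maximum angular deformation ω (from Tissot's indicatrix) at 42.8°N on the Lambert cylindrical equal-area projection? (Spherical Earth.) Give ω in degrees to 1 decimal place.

34.9°

The Lambert cylindrical equal-area projection is the cylindrical equal-area projection with its standard parallel at the equator (φ₀ = 0). A cylindrical equal-area projection with standard parallel φ₀ has meridian scale h = cos φ / cos φ₀ and parallel scale k = cos φ₀ / cos φ (so areas are preserved, h·k = 1).
At 42.8°: h = 0.7337, k = 1.363; principal scales a = 1.363, b = 0.7337.
sin(ω/2) = (a − b)/(a + b) = 0.6292/2.097 = 0.3001, so ω = 2 arcsin(0.3001) ≈ 34.9°.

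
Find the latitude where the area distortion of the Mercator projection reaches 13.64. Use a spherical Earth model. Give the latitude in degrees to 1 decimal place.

Mercator areal scale is sec²φ.
sec²φ = 13.64  ⇒  cos²φ = 0.07331  ⇒  cos φ = 0.2708.
φ = arccos(0.2708) ≈ 74.3°.

74.3°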